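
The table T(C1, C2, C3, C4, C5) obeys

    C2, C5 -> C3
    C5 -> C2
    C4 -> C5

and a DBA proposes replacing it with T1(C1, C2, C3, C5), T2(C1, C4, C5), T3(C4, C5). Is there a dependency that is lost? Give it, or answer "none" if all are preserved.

C2, C5 → C3 lies within T1.
C5 → C2 lies within T1.
C4 → C5 lies within T2.
Every dependency is enforceable on the fragments, so the decomposition is dependency-preserving.

none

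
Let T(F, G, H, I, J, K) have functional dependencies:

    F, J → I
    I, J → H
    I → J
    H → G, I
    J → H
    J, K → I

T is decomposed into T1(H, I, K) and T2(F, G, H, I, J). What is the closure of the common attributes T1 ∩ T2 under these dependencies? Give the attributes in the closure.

T1 ∩ T2 = {H, I}.
I → J applies, adding J
H → G, I applies, adding G
Closure: {G, H, I, J}.

G, H, I, J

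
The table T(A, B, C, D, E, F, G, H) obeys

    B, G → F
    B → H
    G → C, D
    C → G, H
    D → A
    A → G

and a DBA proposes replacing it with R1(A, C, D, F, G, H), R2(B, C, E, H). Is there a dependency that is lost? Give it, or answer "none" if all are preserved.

Check B, G → F: no single fragment contains all of {B, F, G}, and the restricted closure of {B, G} across the fragments never reaches {F}.
B → H is preserved.
G → C, D is preserved.
C → G, H is preserved.
D → A is preserved.
A → G is preserved.

B, G → F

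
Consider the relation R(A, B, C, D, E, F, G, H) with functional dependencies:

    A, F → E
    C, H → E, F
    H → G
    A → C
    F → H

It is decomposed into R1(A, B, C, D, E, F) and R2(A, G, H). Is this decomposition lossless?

Common attributes: R1 ∩ R2 = {A}.
Closure of {A}: A → C applies, adding C. So (A)⁺ = {A, C}.
The closure contains neither all of R1 = {A, B, C, D, E, F} nor all of R2 = {A, G, H}, so the common attributes are not a superkey of either fragment. The join is lossy.

No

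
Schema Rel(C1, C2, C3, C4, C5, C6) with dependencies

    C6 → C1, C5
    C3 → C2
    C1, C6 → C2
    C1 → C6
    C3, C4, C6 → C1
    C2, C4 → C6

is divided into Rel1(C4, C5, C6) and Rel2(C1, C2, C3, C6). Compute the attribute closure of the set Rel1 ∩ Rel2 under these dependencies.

C1, C2, C5, C6

Rel1 ∩ Rel2 = {C6}.
C6 → C1, C5 applies, adding C1, C5
C1, C6 → C2 applies, adding C2
Closure: {C1, C2, C5, C6}.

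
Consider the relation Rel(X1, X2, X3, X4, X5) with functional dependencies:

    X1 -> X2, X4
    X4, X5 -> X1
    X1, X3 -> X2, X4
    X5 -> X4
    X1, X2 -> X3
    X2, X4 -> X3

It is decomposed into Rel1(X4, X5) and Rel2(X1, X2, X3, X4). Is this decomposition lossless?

No

Common attributes: Rel1 ∩ Rel2 = {X4}.
No dependency enlarges {X4}, so (X4)⁺ = {X4}.
The closure contains neither all of Rel1 = {X4, X5} nor all of Rel2 = {X1, X2, X3, X4}, so the common attributes are not a superkey of either fragment. The join is lossy.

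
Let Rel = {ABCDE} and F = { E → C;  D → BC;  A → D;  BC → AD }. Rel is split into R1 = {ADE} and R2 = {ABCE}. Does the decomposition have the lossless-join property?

Common attributes: R1 ∩ R2 = {AE}.
Closure of {AE}: E → C applies, adding C; A → D applies, adding D; D → BC applies, adding B. So (AE)⁺ = {ABCDE}.
This closure contains every attribute of R1, so R1 ∩ R2 → R1. The join is lossless.

Yes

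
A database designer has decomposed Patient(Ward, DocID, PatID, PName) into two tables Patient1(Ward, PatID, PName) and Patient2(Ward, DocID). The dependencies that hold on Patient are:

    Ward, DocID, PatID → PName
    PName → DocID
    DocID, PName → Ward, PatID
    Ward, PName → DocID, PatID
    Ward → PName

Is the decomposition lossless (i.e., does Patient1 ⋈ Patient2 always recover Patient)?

Common attributes: Patient1 ∩ Patient2 = {Ward}.
Closure of {Ward}: Ward → PName applies, adding PName; PName → DocID applies, adding DocID; DocID, PName → Ward, PatID applies, adding PatID. So (Ward)⁺ = {Ward, DocID, PatID, PName}.
This closure contains every attribute of Patient1, so Patient1 ∩ Patient2 → Patient1. The join is lossless.

Yes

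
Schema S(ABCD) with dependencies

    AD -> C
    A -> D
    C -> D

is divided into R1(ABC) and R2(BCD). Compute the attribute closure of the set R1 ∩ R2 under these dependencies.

BCD

R1 ∩ R2 = {BC}.
C → D applies, adding D
Closure: {BCD}.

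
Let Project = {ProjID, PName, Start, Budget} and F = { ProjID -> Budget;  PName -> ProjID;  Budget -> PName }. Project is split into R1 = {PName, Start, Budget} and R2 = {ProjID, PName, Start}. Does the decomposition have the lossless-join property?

Common attributes: R1 ∩ R2 = {PName, Start}.
Closure of {PName, Start}: PName → ProjID applies, adding ProjID; ProjID → Budget applies, adding Budget. So (PName, Start)⁺ = {ProjID, PName, Start, Budget}.
This closure contains every attribute of R1, so R1 ∩ R2 → R1. The join is lossless.

Yes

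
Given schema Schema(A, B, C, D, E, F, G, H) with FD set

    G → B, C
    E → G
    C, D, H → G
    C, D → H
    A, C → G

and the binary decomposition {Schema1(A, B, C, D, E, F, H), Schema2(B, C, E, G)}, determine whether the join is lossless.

Yes

Common attributes: Schema1 ∩ Schema2 = {B, C, E}.
Closure of {B, C, E}: E → G applies, adding G. So (B, C, E)⁺ = {B, C, E, G}.
This closure contains every attribute of Schema2, so Schema1 ∩ Schema2 → Schema2. The join is lossless.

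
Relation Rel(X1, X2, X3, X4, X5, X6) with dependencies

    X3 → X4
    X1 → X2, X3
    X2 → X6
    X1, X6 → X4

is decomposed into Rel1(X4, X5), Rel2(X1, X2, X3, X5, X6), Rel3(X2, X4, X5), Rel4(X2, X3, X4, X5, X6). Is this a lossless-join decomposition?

Yes

Chase test. Columns are X1, X2, X3, X4, X5, X6; row i has aⱼ where attribute j ∈ Reli, else bᵢⱼ.
Initial tableau (one row per fragment):
  row 1: b11 b12 b13 a4 a5 b16
  row 2: a1 a2 a3 b24 a5 a6
  row 3: b31 a2 b33 a4 a5 b36
  row 4: b41 a2 a3 a4 a5 a6
Rows 2 and 4 agree on X3; apply X3→X4 and equate their X4 entries.
Rows 2 and 3 agree on X2; apply X2→X6 and equate their X6 entries.
Row 2 is now all distinguished symbols — the join is lossless.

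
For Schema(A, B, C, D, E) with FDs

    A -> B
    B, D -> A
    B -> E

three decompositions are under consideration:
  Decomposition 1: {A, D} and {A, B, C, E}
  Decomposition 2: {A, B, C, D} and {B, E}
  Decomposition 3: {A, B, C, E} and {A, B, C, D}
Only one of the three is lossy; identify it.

Decomposition 1

Decomposition 1: common = {A}, closure = {A, B, E} → lossy.
Decomposition 2: common = {B}, closure = {B, E} → lossless.
Decomposition 3: common = {A, B, C}, closure = {A, B, C, E} → lossless.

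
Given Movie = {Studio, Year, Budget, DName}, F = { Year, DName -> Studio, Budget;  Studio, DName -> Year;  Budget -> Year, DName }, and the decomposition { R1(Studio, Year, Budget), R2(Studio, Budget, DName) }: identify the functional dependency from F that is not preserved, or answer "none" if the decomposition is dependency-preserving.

Check Year, DName → Studio, Budget: no single fragment contains all of {Studio, Year, Budget, DName}, and the restricted closure of {Year, DName} across the fragments never reaches {Studio, Budget}.
Studio, DName → Year is preserved.
Budget → Year, DName is preserved.

Year, DName -> Studio, Budget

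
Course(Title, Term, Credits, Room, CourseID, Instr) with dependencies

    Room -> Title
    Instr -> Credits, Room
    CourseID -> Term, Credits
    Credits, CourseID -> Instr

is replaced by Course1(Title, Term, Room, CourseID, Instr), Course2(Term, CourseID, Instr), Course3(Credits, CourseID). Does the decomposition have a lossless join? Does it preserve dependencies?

lossless but not dependency-preserving

Lossless test (chase): Rows 1 and 2 agree on Instr; apply Instr→Credits, Room and equate their Credits, Room entries. Rows 1 and 3 agree on CourseID; apply CourseID→Term, Credits and equate their Term, Credits entries. Rows 1 and 3 agree on Credits, CourseID; apply Credits, CourseID→Instr and equate their Instr entries. Rows 1 and 2 agree on Room; apply Room→Title and equate their Title entries. Rows 1 and 3 agree on Instr; apply Instr→Credits, Room and equate their Credits, Room entries. Rows 1 and 3 agree on Room; apply Room→Title and equate their Title entries. Row 1 is now all distinguished symbols — the join is lossless.
Dependency preservation: the restricted closure of {Instr} across the fragments never reaches {Credits, Room}, so Instr → Credits, Room cannot be enforced without a join — not preserved.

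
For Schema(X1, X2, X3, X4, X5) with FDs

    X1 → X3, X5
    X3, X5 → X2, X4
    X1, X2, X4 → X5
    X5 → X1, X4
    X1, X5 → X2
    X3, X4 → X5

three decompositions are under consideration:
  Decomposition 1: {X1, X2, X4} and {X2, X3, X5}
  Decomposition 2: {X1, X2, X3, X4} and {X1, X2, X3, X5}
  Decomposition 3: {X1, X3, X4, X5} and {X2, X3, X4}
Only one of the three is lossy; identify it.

Decomposition 1: common = {X2}, closure = {X2} → lossy.
Decomposition 2: common = {X1, X2, X3}, closure = {X1, X2, X3, X4, X5} → lossless.
Decomposition 3: common = {X3, X4}, closure = {X1, X2, X3, X4, X5} → lossless.

Decomposition 1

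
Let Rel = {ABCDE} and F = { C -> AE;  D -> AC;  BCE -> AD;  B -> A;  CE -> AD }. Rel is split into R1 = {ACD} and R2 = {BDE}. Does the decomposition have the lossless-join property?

Common attributes: R1 ∩ R2 = {D}.
Closure of {D}: D → AC applies, adding AC; C → AE applies, adding E. So (D)⁺ = {ACDE}.
This closure contains every attribute of R1, so R1 ∩ R2 → R1. The join is lossless.

Yes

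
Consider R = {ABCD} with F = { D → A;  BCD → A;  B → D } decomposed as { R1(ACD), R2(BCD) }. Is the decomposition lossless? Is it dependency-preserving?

Lossless test: (CD)⁺ = {ACD}, which contains all of one fragment — lossless.
Dependency preservation: BCD → A is not contained in any single fragment, but the restricted closure of its left-hand side across the fragments still reaches the right-hand side; the remaining FDs each lie inside some fragment. All dependencies are preserved.

lossless and dependency-preserving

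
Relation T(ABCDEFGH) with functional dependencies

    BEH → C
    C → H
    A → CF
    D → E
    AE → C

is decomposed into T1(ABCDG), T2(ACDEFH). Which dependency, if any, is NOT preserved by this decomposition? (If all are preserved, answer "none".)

BEH → C

Check BEH → C: no single fragment contains all of {BCEH}, and the restricted closure of {BEH} across the fragments never reaches {C}.
C → H is preserved.
A → CF is preserved.
D → E is preserved.
AE → C is preserved.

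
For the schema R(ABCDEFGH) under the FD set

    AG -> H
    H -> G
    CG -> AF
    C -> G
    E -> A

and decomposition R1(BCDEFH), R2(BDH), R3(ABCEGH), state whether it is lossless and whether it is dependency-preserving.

lossless and dependency-preserving

Lossless test (chase): Rows 1 and 2 agree on H; apply H→G and equate their G entries. Rows 1 and 3 agree on H; apply H→G and equate their G entries. Rows 1 and 3 agree on CG; apply CG→AF and equate their AF entries. Row 1 is now all distinguished symbols — the join is lossless.
Dependency preservation: CG → AF is not contained in any single fragment, but the restricted closure of its left-hand side across the fragments still reaches the right-hand side; the remaining FDs each lie inside some fragment. All dependencies are preserved.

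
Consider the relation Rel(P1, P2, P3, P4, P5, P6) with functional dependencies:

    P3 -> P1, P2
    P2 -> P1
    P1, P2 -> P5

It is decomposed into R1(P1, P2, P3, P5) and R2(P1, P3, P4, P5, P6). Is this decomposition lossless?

Yes

Common attributes: R1 ∩ R2 = {P1, P3, P5}.
Closure of {P1, P3, P5}: P3 → P1, P2 applies, adding P2. So (P1, P3, P5)⁺ = {P1, P2, P3, P5}.
This closure contains every attribute of R1, so R1 ∩ R2 → R1. The join is lossless.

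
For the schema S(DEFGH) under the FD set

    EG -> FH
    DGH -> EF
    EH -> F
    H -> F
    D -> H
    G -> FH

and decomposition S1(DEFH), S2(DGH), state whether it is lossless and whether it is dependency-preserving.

Lossless test: (DH)⁺ = {DFH}, which is a superkey of neither fragment — lossy.
Dependency preservation: the restricted closure of {DGH} across the fragments never reaches {EF}, so DGH → EF cannot be enforced without a join — not preserved.

lossy and not dependency-preserving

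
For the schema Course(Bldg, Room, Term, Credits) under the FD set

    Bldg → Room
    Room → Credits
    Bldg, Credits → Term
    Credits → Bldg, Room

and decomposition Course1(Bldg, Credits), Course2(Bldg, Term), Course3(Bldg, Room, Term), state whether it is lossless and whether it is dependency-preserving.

lossless and dependency-preserving

Lossless test (chase): Rows 1 and 2 agree on Bldg; apply Bldg→Room and equate their Room entries. Rows 1 and 3 agree on Bldg; apply Bldg→Room and equate their Room entries. Rows 1 and 2 agree on Room; apply Room→Credits and equate their Credits entries. Rows 1 and 3 agree on Room; apply Room→Credits and equate their Credits entries. Rows 1 and 2 agree on Bldg, Credits; apply Bldg, Credits→Term and equate their Term entries. Row 1 is now all distinguished symbols — the join is lossless.
Dependency preservation: Room → Credits; Bldg, Credits → Term; Credits → Bldg, Room are not contained in any single fragment, but the restricted closure of each left-hand side across the fragments still reaches the right-hand side; the remaining FDs each lie inside some fragment. All dependencies are preserved.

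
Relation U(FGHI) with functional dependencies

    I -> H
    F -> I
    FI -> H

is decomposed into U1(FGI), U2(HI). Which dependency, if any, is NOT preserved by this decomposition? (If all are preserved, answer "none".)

none

I → H lies within U2.
F → I lies within U1.
FI → H: restricted closure across fragments reaches H.
Every dependency is enforceable on the fragments, so the decomposition is dependency-preserving.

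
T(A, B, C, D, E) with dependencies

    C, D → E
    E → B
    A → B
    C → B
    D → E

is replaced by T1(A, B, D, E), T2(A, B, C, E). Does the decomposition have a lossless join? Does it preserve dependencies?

Lossless test: (A, B, E)⁺ = {A, B, E}, which is a superkey of neither fragment — lossy.
Dependency preservation: C, D → E is not contained in any single fragment, but the restricted closure of its left-hand side across the fragments still reaches the right-hand side; the remaining FDs each lie inside some fragment. All dependencies are preserved.

lossy but dependency-preserving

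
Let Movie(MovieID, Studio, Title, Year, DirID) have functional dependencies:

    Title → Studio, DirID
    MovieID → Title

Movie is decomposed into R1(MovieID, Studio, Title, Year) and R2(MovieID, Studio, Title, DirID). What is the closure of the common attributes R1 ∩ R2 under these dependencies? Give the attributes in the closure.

MovieID, Studio, Title, DirID

R1 ∩ R2 = {MovieID, Studio, Title}.
Title → Studio, DirID applies, adding DirID
Closure: {MovieID, Studio, Title, DirID}.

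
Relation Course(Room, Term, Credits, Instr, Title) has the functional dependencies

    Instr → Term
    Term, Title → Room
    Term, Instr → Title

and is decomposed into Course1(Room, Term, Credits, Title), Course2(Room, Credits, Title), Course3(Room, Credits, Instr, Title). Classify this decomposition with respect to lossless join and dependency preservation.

lossy and not dependency-preserving

Lossless test (chase): applying each FD to every pair of rows produces no changes in the tableau, so no row becomes fully distinguished — the join is lossy.
Dependency preservation: the restricted closure of {Instr} across the fragments never reaches {Term}, so Instr → Term cannot be enforced without a join — not preserved.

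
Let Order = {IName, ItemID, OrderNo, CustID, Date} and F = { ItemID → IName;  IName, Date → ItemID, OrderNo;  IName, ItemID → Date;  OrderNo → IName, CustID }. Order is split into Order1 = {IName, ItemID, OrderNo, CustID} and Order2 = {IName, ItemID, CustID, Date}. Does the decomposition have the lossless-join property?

Common attributes: Order1 ∩ Order2 = {IName, ItemID, CustID}.
Closure of {IName, ItemID, CustID}: IName, ItemID → Date applies, adding Date; IName, Date → ItemID, OrderNo applies, adding OrderNo. So (IName, ItemID, CustID)⁺ = {IName, ItemID, OrderNo, CustID, Date}.
This closure contains every attribute of Order1, so Order1 ∩ Order2 → Order1. The join is lossless.

Yes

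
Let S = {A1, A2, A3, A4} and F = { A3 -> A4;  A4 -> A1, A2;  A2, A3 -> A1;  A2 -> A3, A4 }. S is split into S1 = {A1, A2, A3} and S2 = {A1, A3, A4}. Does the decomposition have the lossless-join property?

Common attributes: S1 ∩ S2 = {A1, A3}.
Closure of {A1, A3}: A3 → A4 applies, adding A4; A4 → A1, A2 applies, adding A2. So (A1, A3)⁺ = {A1, A2, A3, A4}.
This closure contains every attribute of S1, so S1 ∩ S2 → S1. The join is lossless.

Yes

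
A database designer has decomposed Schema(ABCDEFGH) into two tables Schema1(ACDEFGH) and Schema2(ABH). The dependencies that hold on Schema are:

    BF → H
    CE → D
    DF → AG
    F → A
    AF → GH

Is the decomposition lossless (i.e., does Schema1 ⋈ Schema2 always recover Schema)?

Common attributes: Schema1 ∩ Schema2 = {AH}.
No dependency enlarges {AH}, so (AH)⁺ = {AH}.
The closure contains neither all of Schema1 = {ACDEFGH} nor all of Schema2 = {ABH}, so the common attributes are not a superkey of either fragment. The join is lossy.

No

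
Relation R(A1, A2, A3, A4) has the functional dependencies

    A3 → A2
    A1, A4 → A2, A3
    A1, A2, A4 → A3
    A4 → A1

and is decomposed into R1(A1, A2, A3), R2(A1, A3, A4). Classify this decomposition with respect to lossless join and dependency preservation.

lossless and dependency-preserving

Lossless test: (A1, A3)⁺ = {A1, A2, A3}, which contains all of one fragment — lossless.
Dependency preservation: A1, A4 → A2, A3; A1, A2, A4 → A3 are not contained in any single fragment, but the restricted closure of each left-hand side across the fragments still reaches the right-hand side; the remaining FDs each lie inside some fragment. All dependencies are preserved.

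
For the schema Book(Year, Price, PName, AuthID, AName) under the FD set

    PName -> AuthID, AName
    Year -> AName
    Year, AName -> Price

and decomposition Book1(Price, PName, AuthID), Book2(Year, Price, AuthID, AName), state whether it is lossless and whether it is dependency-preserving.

lossy and not dependency-preserving

Lossless test: (Price, AuthID)⁺ = {Price, AuthID}, which is a superkey of neither fragment — lossy.
Dependency preservation: the restricted closure of {PName} across the fragments never reaches {AuthID, AName}, so PName → AuthID, AName cannot be enforced without a join — not preserved.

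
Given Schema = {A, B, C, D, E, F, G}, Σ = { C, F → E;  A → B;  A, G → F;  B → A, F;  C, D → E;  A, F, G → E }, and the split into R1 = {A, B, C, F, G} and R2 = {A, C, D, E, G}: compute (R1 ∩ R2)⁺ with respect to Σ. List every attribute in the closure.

A, B, C, E, F, G

R1 ∩ R2 = {A, C, G}.
A → B applies, adding B
A, G → F applies, adding F
A, F, G → E applies, adding E
Closure: {A, B, C, E, F, G}.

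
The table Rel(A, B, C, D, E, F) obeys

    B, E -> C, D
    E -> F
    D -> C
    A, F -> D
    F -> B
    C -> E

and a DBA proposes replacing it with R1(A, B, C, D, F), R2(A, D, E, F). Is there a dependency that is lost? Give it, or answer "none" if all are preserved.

B, E → C, D: restricted closure across fragments reaches C, D.
E → F lies within R2.
D → C lies within R1.
A, F → D lies within R1.
F → B lies within R1.
C → E: restricted closure across fragments reaches E.
Every dependency is enforceable on the fragments, so the decomposition is dependency-preserving.

none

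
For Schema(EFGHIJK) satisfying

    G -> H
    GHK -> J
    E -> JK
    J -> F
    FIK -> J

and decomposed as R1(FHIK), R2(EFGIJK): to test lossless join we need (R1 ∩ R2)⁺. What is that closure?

R1 ∩ R2 = {FIK}.
FIK → J applies, adding J
Closure: {FIJK}.

FIJK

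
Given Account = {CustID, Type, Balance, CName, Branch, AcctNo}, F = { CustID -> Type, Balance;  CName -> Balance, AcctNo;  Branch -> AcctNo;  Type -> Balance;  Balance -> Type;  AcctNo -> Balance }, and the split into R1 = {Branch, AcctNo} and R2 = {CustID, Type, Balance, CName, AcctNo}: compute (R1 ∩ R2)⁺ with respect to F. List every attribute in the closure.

Type, Balance, AcctNo

R1 ∩ R2 = {AcctNo}.
AcctNo → Balance applies, adding Balance
Balance → Type applies, adding Type
Closure: {Type, Balance, AcctNo}.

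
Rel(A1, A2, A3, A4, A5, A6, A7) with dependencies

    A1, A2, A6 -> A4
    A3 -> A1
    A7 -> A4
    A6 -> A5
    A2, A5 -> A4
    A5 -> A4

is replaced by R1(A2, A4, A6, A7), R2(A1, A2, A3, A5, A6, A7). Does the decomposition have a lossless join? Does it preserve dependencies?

lossless but not dependency-preserving

Lossless test: (A2, A6, A7)⁺ = {A2, A4, A5, A6, A7}, which contains all of one fragment — lossless.
Dependency preservation: the restricted closure of {A2, A5} across the fragments never reaches {A4}, so A2, A5 → A4 cannot be enforced without a join — not preserved.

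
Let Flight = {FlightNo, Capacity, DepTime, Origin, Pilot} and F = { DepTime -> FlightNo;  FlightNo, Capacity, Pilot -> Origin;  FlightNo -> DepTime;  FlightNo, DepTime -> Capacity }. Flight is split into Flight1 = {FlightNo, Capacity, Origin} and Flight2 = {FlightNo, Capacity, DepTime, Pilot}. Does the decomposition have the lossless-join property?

Common attributes: Flight1 ∩ Flight2 = {FlightNo, Capacity}.
Closure of {FlightNo, Capacity}: FlightNo → DepTime applies, adding DepTime. So (FlightNo, Capacity)⁺ = {FlightNo, Capacity, DepTime}.
The closure contains neither all of Flight1 = {FlightNo, Capacity, Origin} nor all of Flight2 = {FlightNo, Capacity, DepTime, Pilot}, so the common attributes are not a superkey of either fragment. The join is lossy.

No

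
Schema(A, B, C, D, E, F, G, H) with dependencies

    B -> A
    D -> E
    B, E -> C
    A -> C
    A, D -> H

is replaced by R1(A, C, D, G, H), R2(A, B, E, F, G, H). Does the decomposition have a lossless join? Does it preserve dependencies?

Lossless test: (A, G, H)⁺ = {A, C, G, H}, which is a superkey of neither fragment — lossy.
Dependency preservation: the restricted closure of {D} across the fragments never reaches {E}, so D → E cannot be enforced without a join — not preserved.

lossy and not dependency-preserving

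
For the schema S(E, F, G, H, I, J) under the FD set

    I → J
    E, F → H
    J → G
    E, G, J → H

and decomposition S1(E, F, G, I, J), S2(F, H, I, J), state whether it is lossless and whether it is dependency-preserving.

Lossless test: (F, I, J)⁺ = {F, G, I, J}, which is a superkey of neither fragment — lossy.
Dependency preservation: the restricted closure of {E, F} across the fragments never reaches {H}, so E, F → H cannot be enforced without a join — not preserved.

lossy and not dependency-preserving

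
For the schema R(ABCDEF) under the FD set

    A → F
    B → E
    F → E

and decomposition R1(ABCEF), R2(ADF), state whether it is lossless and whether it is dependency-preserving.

Lossless test: (AF)⁺ = {AEF}, which is a superkey of neither fragment — lossy.
Dependency preservation: every FD's attributes lie within a single fragment, so each can be enforced locally — preserved.

lossy but dependency-preserving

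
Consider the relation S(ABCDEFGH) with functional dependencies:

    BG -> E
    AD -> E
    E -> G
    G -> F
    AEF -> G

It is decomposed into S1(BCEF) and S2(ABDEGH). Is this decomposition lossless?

No

Common attributes: S1 ∩ S2 = {BE}.
Closure of {BE}: E → G applies, adding G; G → F applies, adding F. So (BE)⁺ = {BEFG}.
The closure contains neither all of S1 = {BCEF} nor all of S2 = {ABDEGH}, so the common attributes are not a superkey of either fragment. The join is lossy.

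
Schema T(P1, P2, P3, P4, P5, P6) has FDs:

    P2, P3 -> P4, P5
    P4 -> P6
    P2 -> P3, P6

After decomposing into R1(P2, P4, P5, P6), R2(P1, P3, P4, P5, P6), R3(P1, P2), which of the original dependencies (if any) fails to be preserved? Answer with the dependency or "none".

Check P2 → P3, P6: no single fragment contains all of {P2, P3, P6}, and the restricted closure of {P2} across the fragments never reaches {P3, P6}.
P2, P3 → P4, P5 is preserved.
P4 → P6 is preserved.

P2 -> P3, P6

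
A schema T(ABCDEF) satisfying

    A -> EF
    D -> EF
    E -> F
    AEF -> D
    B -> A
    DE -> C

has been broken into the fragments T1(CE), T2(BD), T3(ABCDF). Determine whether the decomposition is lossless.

No

Chase test. Columns are ABCDEF; row i has aⱼ where attribute j ∈ Ti, else bᵢⱼ.
Initial tableau (one row per fragment):
  row 1: b11 b12 a3 b14 a5 b16
  row 2: b21 a2 b23 a4 b25 b26
  row 3: a1 a2 a3 a4 b35 a6
Rows 2 and 3 agree on D; apply D→EF and equate their EF entries.
Rows 2 and 3 agree on B; apply B→A and equate their A entries.
Rows 2 and 3 agree on DE; apply DE→C and equate their C entries.
No row becomes fully distinguished — the join is lossy.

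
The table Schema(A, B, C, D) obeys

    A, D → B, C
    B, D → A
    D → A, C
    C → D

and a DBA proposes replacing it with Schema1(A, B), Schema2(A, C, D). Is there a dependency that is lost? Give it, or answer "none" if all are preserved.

Check A, D → B, C: no single fragment contains all of {A, B, C, D}, and the restricted closure of {A, D} across the fragments never reaches {B, C}.
B, D → A is preserved.
D → A, C is preserved.
C → D is preserved.

A, D → B, C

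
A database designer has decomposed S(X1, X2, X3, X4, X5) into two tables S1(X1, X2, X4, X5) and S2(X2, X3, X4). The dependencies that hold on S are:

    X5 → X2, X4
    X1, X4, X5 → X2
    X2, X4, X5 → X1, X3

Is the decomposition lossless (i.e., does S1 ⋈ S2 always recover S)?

No

Common attributes: S1 ∩ S2 = {X2, X4}.
No dependency enlarges {X2, X4}, so (X2, X4)⁺ = {X2, X4}.
The closure contains neither all of S1 = {X1, X2, X4, X5} nor all of S2 = {X2, X3, X4}, so the common attributes are not a superkey of either fragment. The join is lossy.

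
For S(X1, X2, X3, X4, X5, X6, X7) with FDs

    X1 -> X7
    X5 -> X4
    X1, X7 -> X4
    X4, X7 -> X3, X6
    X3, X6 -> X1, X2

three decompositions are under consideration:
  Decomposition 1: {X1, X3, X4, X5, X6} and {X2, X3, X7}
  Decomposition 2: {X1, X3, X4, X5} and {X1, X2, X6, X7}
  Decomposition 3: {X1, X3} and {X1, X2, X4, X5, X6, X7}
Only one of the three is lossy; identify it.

Decomposition 1

Decomposition 1: common = {X3}, closure = {X3} → lossy.
Decomposition 2: common = {X1}, closure = {X1, X2, X3, X4, X6, X7} → lossless.
Decomposition 3: common = {X1}, closure = {X1, X2, X3, X4, X6, X7} → lossless.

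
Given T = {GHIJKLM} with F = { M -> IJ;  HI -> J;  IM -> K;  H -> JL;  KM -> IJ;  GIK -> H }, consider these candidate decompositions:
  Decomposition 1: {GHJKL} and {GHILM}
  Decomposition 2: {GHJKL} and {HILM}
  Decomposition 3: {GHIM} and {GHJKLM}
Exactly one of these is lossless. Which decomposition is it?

Decomposition 1: common = {GHL}, closure = {GHJL} → lossy.
Decomposition 2: common = {HL}, closure = {HJL} → lossy.
Decomposition 3: common = {GHM}, closure = {GHIJKLM} → lossless.

Decomposition 3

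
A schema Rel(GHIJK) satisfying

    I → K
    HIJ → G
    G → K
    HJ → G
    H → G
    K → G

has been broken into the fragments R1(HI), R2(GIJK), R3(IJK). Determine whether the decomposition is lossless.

No

Chase test. Columns are GHIJK; row i has aⱼ where attribute j ∈ Ri, else bᵢⱼ.
Initial tableau (one row per fragment):
  row 1: b11 a2 a3 b14 b15
  row 2: a1 b22 a3 a4 a5
  row 3: b31 b32 a3 a4 a5
Rows 1 and 2 agree on I; apply I→K and equate their K entries.
Rows 1 and 2 agree on K; apply K→G and equate their G entries.
Rows 1 and 3 agree on K; apply K→G and equate their G entries.
No row becomes fully distinguished — the join is lossy.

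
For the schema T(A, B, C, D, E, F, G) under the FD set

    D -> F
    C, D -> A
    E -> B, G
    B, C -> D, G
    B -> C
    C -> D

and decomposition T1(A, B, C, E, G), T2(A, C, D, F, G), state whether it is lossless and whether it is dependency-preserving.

Lossless test: (A, C, G)⁺ = {A, C, D, F, G}, which contains all of one fragment — lossless.
Dependency preservation: B, C → D, G is not contained in any single fragment, but the restricted closure of its left-hand side across the fragments still reaches the right-hand side; the remaining FDs each lie inside some fragment. All dependencies are preserved.

lossless and dependency-preserving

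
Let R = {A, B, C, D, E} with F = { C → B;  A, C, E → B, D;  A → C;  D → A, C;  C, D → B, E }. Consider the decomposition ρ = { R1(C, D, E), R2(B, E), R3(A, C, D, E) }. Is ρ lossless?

Chase test. Columns are A, B, C, D, E; row i has aⱼ where attribute j ∈ Ri, else bᵢⱼ.
Initial tableau (one row per fragment):
  row 1: b11 b12 a3 a4 a5
  row 2: b21 a2 b23 b24 a5
  row 3: a1 b32 a3 a4 a5
Rows 1 and 3 agree on C; apply C→B and equate their B entries.
Rows 1 and 3 agree on D; apply D→A, C and equate their A, C entries.
No row becomes fully distinguished — the join is lossy.

No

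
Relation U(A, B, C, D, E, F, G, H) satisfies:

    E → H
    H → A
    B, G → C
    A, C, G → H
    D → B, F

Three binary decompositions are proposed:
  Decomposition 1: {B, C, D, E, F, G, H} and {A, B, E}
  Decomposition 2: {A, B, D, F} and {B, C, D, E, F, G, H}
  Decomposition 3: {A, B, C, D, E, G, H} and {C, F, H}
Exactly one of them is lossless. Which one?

Decomposition 1

Decomposition 1: common = {B, E}, closure = {A, B, E, H} → lossless.
Decomposition 2: common = {B, D, F}, closure = {B, D, F} → lossy.
Decomposition 3: common = {C, H}, closure = {A, C, H} → lossy.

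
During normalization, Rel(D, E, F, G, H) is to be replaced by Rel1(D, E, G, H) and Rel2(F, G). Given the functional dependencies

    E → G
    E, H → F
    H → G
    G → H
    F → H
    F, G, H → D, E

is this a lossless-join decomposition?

No

Common attributes: Rel1 ∩ Rel2 = {G}.
Closure of {G}: G → H applies, adding H. So (G)⁺ = {G, H}.
The closure contains neither all of Rel1 = {D, E, G, H} nor all of Rel2 = {F, G}, so the common attributes are not a superkey of either fragment. The join is lossy.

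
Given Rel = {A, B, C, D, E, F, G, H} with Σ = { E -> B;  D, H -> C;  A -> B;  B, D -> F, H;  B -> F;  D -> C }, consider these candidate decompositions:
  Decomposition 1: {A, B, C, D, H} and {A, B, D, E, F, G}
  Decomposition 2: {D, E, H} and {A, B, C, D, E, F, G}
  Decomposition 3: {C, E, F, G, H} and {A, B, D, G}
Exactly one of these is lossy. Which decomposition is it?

Decomposition 1: common = {A, B, D}, closure = {A, B, C, D, F, H} → lossless.
Decomposition 2: common = {D, E}, closure = {B, C, D, E, F, H} → lossless.
Decomposition 3: common = {G}, closure = {G} → lossy.

Decomposition 3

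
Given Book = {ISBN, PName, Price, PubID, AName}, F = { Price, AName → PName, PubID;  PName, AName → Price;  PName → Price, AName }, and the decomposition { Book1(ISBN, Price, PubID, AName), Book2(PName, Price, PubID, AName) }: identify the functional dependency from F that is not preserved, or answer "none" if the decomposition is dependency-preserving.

Price, AName → PName, PubID lies within Book2.
PName, AName → Price lies within Book2.
PName → Price, AName lies within Book2.
Every dependency is enforceable on the fragments, so the decomposition is dependency-preserving.

none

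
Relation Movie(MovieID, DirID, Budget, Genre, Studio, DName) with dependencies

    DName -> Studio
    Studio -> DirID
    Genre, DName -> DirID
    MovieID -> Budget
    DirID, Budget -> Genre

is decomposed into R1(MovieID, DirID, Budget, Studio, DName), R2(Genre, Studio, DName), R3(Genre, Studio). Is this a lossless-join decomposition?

Chase test. Columns are MovieID, DirID, Budget, Genre, Studio, DName; row i has aⱼ where attribute j ∈ Ri, else bᵢⱼ.
Initial tableau (one row per fragment):
  row 1: a1 a2 a3 b14 a5 a6
  row 2: b21 b22 b23 a4 a5 a6
  row 3: b31 b32 b33 a4 a5 b36
Rows 1 and 2 agree on Studio; apply Studio→DirID and equate their DirID entries.
Rows 1 and 3 agree on Studio; apply Studio→DirID and equate their DirID entries.
No row becomes fully distinguished — the join is lossy.

No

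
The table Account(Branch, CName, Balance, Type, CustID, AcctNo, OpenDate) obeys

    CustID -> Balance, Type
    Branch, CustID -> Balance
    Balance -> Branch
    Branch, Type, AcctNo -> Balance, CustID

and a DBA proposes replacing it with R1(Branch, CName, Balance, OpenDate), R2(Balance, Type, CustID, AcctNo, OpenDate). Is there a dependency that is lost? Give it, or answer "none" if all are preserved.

Check Branch, Type, AcctNo → Balance, CustID: no single fragment contains all of {Branch, Balance, Type, CustID, AcctNo}, and the restricted closure of {Branch, Type, AcctNo} across the fragments never reaches {Balance, CustID}.
CustID → Balance, Type is preserved.
Branch, CustID → Balance is preserved.
Balance → Branch is preserved.

Branch, Type, AcctNo -> Balance, CustID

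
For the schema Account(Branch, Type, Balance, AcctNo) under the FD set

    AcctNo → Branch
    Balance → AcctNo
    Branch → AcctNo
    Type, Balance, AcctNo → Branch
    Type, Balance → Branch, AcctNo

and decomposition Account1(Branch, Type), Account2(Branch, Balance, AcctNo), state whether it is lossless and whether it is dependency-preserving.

lossy but dependency-preserving

Lossless test: (Branch)⁺ = {Branch, AcctNo}, which is a superkey of neither fragment — lossy.
Dependency preservation: Type, Balance, AcctNo → Branch; Type, Balance → Branch, AcctNo are not contained in any single fragment, but the restricted closure of each left-hand side across the fragments still reaches the right-hand side; the remaining FDs each lie inside some fragment. All dependencies are preserved.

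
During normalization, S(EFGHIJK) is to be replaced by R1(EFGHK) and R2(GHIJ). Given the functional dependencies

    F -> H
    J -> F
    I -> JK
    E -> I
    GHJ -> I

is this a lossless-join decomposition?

Common attributes: R1 ∩ R2 = {GH}.
No dependency enlarges {GH}, so (GH)⁺ = {GH}.
The closure contains neither all of R1 = {EFGHK} nor all of R2 = {GHIJ}, so the common attributes are not a superkey of either fragment. The join is lossy.

No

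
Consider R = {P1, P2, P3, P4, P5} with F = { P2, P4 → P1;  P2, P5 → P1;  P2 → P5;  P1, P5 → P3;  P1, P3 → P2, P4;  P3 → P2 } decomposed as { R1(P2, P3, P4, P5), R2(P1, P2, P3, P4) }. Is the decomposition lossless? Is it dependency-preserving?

lossless but not dependency-preserving

Lossless test: (P2, P3, P4)⁺ = {P1, P2, P3, P4, P5}, which contains all of one fragment — lossless.
Dependency preservation: the restricted closure of {P1, P5} across the fragments never reaches {P3}, so P1, P5 → P3 cannot be enforced without a join — not preserved.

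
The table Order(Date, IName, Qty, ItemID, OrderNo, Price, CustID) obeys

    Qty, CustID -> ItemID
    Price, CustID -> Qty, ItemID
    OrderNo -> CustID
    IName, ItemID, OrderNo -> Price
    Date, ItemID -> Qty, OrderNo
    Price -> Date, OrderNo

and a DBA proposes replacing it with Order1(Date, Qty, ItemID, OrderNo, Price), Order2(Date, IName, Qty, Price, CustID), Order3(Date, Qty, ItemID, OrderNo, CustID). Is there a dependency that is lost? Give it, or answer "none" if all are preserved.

Check IName, ItemID, OrderNo → Price: no single fragment contains all of {IName, ItemID, OrderNo, Price}, and the restricted closure of {IName, ItemID, OrderNo} across the fragments never reaches {Price}.
Qty, CustID → ItemID is preserved.
Price, CustID → Qty, ItemID is preserved.
OrderNo → CustID is preserved.
Date, ItemID → Qty, OrderNo is preserved.
Price → Date, OrderNo is preserved.

IName, ItemID, OrderNo -> Price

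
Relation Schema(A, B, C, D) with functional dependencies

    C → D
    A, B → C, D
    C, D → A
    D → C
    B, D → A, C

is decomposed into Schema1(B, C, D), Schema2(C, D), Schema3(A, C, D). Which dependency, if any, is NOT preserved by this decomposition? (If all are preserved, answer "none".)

Check A, B → C, D: no single fragment contains all of {A, B, C, D}, and the restricted closure of {A, B} across the fragments never reaches {C, D}.
C → D is preserved.
C, D → A is preserved.
D → C is preserved.
B, D → A, C is preserved.

A, B → C, D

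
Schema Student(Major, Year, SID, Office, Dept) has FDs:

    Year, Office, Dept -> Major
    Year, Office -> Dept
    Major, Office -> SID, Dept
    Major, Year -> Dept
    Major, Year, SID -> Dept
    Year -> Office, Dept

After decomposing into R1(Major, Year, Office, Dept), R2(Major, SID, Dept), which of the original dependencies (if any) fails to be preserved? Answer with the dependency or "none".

Major, Office -> SID, Dept

Check Major, Office → SID, Dept: no single fragment contains all of {Major, SID, Office, Dept}, and the restricted closure of {Major, Office} across the fragments never reaches {SID, Dept}.
Year, Office, Dept → Major is preserved.
Year, Office → Dept is preserved.
Major, Year → Dept is preserved.
Major, Year, SID → Dept is preserved.
Year → Office, Dept is preserved.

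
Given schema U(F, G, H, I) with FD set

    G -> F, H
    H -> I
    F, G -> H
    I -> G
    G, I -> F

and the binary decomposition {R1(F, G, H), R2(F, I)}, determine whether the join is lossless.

No

Common attributes: R1 ∩ R2 = {F}.
No dependency enlarges {F}, so (F)⁺ = {F}.
The closure contains neither all of R1 = {F, G, H} nor all of R2 = {F, I}, so the common attributes are not a superkey of either fragment. The join is lossy.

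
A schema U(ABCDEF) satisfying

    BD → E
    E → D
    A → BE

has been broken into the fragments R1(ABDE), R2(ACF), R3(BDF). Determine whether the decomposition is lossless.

Chase test. Columns are ABCDEF; row i has aⱼ where attribute j ∈ Ri, else bᵢⱼ.
Initial tableau (one row per fragment):
  row 1: a1 a2 b13 a4 a5 b16
  row 2: a1 b22 a3 b24 b25 a6
  row 3: b31 a2 b33 a4 b35 a6
Rows 1 and 3 agree on BD; apply BD→E and equate their E entries.
Rows 1 and 2 agree on A; apply A→BE and equate their BE entries.
Rows 1 and 2 agree on E; apply E→D and equate their D entries.
Row 2 is now all distinguished symbols — the join is lossless.

Yes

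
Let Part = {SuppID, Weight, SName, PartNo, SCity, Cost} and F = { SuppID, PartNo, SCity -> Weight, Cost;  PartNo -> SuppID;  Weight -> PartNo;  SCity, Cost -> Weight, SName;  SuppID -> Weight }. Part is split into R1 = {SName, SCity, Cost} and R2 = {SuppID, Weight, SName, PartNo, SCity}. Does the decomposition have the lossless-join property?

No

Common attributes: R1 ∩ R2 = {SName, SCity}.
No dependency enlarges {SName, SCity}, so (SName, SCity)⁺ = {SName, SCity}.
The closure contains neither all of R1 = {SName, SCity, Cost} nor all of R2 = {SuppID, Weight, SName, PartNo, SCity}, so the common attributes are not a superkey of either fragment. The join is lossy.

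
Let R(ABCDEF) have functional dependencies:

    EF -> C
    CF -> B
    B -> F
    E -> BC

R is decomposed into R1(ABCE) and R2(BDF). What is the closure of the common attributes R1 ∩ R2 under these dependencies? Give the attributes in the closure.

BF

R1 ∩ R2 = {B}.
B → F applies, adding F
Closure: {BF}.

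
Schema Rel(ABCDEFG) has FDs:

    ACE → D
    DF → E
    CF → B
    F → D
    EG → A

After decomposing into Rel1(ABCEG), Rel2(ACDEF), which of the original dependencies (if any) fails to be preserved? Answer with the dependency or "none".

Check CF → B: no single fragment contains all of {BCF}, and the restricted closure of {CF} across the fragments never reaches {B}.
ACE → D is preserved.
DF → E is preserved.
F → D is preserved.
EG → A is preserved.

CF → B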